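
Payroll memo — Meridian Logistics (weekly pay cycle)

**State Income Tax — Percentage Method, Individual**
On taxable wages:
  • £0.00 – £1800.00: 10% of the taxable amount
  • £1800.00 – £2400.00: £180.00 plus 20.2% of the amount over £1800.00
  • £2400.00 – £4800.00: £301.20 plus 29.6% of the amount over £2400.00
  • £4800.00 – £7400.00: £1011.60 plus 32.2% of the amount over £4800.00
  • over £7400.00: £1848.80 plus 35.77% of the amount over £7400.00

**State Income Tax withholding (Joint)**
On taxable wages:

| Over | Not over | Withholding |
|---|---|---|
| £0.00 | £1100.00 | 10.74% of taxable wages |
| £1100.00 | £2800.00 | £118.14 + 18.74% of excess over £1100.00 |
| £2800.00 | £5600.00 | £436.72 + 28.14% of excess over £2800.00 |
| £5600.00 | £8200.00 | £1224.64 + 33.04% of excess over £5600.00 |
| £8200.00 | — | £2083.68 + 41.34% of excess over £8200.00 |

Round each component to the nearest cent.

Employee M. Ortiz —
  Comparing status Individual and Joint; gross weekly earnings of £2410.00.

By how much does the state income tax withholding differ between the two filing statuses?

State Income Tax (Individual): taxable = £2410.00
  £301.20 + 29.6% × (£2410.00 − £2400.00) = £301.20 + 29.6% × £10.00 = £304.16
State Income Tax (Joint): taxable = £2410.00
  £118.14 + 18.74% × (£2410.00 − £1100.00) = £118.14 + 18.74% × £1310.00 = £363.63
Difference: |£304.16 − £363.63| = £59.47 (higher under Joint)

£59.47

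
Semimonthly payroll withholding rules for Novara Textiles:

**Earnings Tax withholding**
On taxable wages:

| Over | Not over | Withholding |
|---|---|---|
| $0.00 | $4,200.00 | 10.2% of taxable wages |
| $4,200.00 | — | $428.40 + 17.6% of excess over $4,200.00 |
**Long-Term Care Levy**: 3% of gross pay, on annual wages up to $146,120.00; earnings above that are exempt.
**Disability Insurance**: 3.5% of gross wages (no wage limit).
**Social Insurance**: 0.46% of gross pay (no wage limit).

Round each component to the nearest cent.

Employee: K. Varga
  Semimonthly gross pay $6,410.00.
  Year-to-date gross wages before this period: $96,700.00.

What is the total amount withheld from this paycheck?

Earnings Tax: taxable = $6,410.00
  $428.40 + 17.6% × ($6,410.00 − $4,200.00) = $428.40 + 17.6% × $2,210.00 = $817.36
Long-Term Care Levy: 3% × $6,410.00 = $192.30
Disability Insurance: 3.5% × $6,410.00 = $224.35
Social Insurance: 0.46% × $6,410.00 = $29.49
Total: $817.36 + $192.30 + $224.35 + $29.49 = $1,263.50

$1,263.50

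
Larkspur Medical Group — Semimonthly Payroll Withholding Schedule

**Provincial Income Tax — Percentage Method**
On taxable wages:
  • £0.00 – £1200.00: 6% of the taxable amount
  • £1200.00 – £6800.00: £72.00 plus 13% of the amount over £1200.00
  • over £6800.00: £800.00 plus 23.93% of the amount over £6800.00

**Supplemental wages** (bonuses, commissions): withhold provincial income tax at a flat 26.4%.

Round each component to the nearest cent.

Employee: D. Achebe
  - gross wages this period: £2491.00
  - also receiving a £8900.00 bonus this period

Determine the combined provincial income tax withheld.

Provincial Income Tax: taxable = £2491.00
  £72.00 + 13% × (£2491.00 − £1200.00) = £72.00 + 13% × £1291.00 = £239.83
Supplemental (26.4% flat on bonus): 26.4% × £8900.00 = £2349.60
Total provincial income tax: £239.83 + £2349.60 = £2589.43

£2589.43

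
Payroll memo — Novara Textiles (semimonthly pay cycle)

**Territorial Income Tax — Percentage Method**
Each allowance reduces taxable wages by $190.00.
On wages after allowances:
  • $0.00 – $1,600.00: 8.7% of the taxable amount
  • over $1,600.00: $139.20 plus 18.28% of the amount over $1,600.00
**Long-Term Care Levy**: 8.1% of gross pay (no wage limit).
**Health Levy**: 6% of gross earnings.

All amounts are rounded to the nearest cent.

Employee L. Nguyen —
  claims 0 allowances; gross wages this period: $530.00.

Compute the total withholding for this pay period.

$120.84

Territorial Income Tax: taxable = $530.00
  8.7% × $530.00 = $46.11
Long-Term Care Levy: 8.1% × $530.00 = $42.93
Health Levy: 6% × $530.00 = $31.80
Total: $46.11 + $42.93 + $31.80 = $120.84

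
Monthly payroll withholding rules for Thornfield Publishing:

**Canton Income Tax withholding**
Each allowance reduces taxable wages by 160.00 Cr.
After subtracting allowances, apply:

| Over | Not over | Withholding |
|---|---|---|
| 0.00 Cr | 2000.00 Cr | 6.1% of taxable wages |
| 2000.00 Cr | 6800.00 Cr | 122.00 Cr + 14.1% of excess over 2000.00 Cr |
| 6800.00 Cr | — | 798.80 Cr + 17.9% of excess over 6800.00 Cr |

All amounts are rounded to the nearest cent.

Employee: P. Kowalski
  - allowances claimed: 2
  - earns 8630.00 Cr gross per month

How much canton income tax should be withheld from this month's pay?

Canton Income Tax: taxable = 8630.00 Cr − 2×160.00 Cr = 8310.00 Cr
  798.80 Cr + 17.9% × (8310.00 Cr − 6800.00 Cr) = 798.80 Cr + 17.9% × 1510.00 Cr = 1069.09 Cr

1069.09 Cr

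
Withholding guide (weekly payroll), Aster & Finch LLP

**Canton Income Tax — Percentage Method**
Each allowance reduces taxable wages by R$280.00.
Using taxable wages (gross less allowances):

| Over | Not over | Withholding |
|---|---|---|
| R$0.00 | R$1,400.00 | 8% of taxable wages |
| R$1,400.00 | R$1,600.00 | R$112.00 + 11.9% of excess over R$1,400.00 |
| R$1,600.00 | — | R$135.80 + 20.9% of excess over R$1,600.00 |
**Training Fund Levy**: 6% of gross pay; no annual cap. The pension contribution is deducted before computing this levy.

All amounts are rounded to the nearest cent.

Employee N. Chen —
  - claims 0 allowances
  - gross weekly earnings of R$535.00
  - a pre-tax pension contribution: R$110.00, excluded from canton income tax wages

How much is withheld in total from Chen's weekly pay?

Canton Income Tax: taxable = R$535.00 − R$110.00 = R$425.00
  8% × R$425.00 = R$34.00
Training Fund Levy: 6% × R$425.00 = R$25.50
Total: R$34.00 + R$25.50 = R$59.50

R$59.50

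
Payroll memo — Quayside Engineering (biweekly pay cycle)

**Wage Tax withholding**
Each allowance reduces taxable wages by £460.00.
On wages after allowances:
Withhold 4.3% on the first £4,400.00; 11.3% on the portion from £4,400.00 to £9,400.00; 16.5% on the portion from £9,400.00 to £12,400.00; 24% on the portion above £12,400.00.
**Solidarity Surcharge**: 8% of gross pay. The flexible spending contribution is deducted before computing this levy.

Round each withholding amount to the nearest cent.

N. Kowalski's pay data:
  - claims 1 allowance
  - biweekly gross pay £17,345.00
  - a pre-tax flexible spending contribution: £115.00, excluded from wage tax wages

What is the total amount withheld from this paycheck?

Wage Tax: taxable = £17,345.00 − £115.00 − 1×£460.00 = £16,770.00
  £1,249.20 + 24% × (£16,770.00 − £12,400.00) = £1,249.20 + 24% × £4,370.00 = £2,298.00
Solidarity Surcharge: 8% × £17,230.00 = £1,378.40
Total: £2,298.00 + £1,378.40 = £3,676.40

£3,676.40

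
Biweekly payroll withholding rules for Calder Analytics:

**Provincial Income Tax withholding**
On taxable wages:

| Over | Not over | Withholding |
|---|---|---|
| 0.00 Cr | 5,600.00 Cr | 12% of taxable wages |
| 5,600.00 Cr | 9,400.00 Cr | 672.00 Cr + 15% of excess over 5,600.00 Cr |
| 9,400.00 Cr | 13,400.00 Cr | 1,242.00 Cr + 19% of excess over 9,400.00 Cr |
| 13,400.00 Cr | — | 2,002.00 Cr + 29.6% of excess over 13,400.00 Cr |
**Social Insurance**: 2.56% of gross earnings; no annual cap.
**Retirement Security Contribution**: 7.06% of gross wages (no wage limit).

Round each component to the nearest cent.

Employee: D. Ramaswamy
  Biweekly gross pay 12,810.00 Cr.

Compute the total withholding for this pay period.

3,122.23 Cr

Provincial Income Tax: taxable = 12,810.00 Cr
  1,242.00 Cr + 19% × (12,810.00 Cr − 9,400.00 Cr) = 1,242.00 Cr + 19% × 3,410.00 Cr = 1,889.90 Cr
Social Insurance: 2.56% × 12,810.00 Cr = 327.94 Cr
Retirement Security Contribution: 7.06% × 12,810.00 Cr = 904.39 Cr
Total: 1,889.90 Cr + 327.94 Cr + 904.39 Cr = 3,122.23 Cr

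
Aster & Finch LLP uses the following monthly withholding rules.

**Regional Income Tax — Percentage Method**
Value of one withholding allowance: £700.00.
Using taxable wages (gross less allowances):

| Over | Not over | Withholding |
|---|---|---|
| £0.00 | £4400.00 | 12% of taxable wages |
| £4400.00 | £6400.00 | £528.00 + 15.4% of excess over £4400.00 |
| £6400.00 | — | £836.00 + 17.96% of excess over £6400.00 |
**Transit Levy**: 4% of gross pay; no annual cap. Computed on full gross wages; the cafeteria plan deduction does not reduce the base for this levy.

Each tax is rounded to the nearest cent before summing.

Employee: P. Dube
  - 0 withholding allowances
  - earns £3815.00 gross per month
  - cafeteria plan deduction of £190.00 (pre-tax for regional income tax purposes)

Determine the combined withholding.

£587.60

Regional Income Tax: taxable = £3815.00 − £190.00 = £3625.00
  12% × £3625.00 = £435.00
Transit Levy: 4% × £3815.00 = £152.60
Total: £435.00 + £152.60 = £587.60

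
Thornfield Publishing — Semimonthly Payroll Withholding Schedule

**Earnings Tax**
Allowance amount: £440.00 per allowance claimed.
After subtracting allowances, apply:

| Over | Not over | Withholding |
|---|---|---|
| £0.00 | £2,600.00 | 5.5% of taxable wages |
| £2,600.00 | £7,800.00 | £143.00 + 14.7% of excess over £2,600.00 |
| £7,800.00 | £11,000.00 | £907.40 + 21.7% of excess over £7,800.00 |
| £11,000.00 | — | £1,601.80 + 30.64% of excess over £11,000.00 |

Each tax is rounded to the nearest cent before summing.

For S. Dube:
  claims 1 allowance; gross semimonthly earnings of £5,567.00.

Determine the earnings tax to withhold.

Earnings Tax: taxable = £5,567.00 − 1×£440.00 = £5,127.00
  £143.00 + 14.7% × (£5,127.00 − £2,600.00) = £143.00 + 14.7% × £2,527.00 = £514.47

£514.47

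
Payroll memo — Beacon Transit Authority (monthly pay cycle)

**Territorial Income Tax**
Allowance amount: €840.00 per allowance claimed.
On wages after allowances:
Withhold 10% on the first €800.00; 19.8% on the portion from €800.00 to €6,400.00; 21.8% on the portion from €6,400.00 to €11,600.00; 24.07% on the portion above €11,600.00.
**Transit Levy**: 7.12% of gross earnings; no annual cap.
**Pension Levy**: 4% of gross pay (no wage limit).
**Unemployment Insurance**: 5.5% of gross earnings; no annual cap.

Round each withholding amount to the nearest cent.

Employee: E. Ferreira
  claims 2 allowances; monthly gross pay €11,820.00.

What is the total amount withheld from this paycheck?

Territorial Income Tax: taxable = €11,820.00 − 2×€840.00 = €10,140.00
  €1,188.80 + 21.8% × (€10,140.00 − €6,400.00) = €1,188.80 + 21.8% × €3,740.00 = €2,004.12
Transit Levy: 7.12% × €11,820.00 = €841.58
Pension Levy: 4% × €11,820.00 = €472.80
Unemployment Insurance: 5.5% × €11,820.00 = €650.10
Total: €2,004.12 + €841.58 + €472.80 + €650.10 = €3,968.60

€3,968.60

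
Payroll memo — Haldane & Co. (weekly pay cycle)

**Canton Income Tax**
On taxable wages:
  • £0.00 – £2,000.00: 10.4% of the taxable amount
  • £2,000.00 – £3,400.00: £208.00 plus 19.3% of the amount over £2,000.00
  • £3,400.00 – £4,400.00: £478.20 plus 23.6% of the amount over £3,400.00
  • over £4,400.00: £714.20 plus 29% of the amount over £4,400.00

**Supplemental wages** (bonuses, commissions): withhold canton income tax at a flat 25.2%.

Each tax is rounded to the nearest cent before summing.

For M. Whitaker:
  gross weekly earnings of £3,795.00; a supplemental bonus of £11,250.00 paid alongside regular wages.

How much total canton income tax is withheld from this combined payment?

Canton Income Tax: taxable = £3,795.00
  £478.20 + 23.6% × (£3,795.00 − £3,400.00) = £478.20 + 23.6% × £395.00 = £571.42
Supplemental (25.2% flat on bonus): 25.2% × £11,250.00 = £2,835.00
Total canton income tax: £571.42 + £2,835.00 = £3,406.42

£3,406.42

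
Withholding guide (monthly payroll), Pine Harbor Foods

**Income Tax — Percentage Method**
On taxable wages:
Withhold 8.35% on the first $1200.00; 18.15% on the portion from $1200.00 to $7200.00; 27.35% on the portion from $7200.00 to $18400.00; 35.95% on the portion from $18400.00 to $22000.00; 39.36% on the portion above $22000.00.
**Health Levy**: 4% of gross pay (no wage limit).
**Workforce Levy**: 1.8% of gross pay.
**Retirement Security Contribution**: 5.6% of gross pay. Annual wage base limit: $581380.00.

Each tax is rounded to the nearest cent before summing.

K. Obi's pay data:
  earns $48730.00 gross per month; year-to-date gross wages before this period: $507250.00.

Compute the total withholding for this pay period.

$21622.75

Income Tax: taxable = $48730.00
  $5546.60 + 39.36% × ($48730.00 − $22000.00) = $5546.60 + 39.36% × $26730.00 = $16067.53
Health Levy: 4% × $48730.00 = $1949.20
Workforce Levy: 1.8% × $48730.00 = $877.14
Retirement Security Contribution: 5.6% × $48730.00 = $2728.88
Total: $16067.53 + $1949.20 + $877.14 + $2728.88 = $21622.75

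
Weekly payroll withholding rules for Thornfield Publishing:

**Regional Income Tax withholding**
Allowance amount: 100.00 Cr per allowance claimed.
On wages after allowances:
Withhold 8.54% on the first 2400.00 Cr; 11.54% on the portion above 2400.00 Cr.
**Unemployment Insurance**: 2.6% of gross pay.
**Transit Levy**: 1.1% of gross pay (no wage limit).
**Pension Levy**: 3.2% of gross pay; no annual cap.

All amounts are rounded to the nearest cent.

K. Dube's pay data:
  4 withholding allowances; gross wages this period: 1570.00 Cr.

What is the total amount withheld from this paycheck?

Regional Income Tax: taxable = 1570.00 Cr − 4×100.00 Cr = 1170.00 Cr
  8.54% × 1170.00 Cr = 99.92 Cr
Unemployment Insurance: 2.6% × 1570.00 Cr = 40.82 Cr
Transit Levy: 1.1% × 1570.00 Cr = 17.27 Cr
Pension Levy: 3.2% × 1570.00 Cr = 50.24 Cr
Total: 99.92 Cr + 40.82 Cr + 17.27 Cr + 50.24 Cr = 208.25 Cr

208.25 Cr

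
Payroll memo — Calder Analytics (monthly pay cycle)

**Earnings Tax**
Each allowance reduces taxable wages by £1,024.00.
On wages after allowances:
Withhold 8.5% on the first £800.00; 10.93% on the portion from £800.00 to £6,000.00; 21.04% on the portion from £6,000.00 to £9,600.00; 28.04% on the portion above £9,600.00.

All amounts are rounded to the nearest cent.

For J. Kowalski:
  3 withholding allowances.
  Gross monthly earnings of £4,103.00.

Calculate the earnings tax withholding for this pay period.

£93.25

Earnings Tax: taxable = £4,103.00 − 3×£1,024.00 = £1,031.00
  £68.00 + 10.93% × (£1,031.00 − £800.00) = £68.00 + 10.93% × £231.00 = £93.25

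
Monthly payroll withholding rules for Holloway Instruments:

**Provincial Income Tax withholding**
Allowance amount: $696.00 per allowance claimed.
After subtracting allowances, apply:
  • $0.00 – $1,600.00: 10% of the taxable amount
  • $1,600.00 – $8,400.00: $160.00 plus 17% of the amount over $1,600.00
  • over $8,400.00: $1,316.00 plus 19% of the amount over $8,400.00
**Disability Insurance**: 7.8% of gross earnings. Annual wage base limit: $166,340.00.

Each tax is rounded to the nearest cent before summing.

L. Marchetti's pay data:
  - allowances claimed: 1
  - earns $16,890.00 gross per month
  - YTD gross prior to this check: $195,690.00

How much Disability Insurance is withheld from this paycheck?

$0.00

Disability Insurance: YTD $195,690.00 ≥ cap $166,340.00 → $0.00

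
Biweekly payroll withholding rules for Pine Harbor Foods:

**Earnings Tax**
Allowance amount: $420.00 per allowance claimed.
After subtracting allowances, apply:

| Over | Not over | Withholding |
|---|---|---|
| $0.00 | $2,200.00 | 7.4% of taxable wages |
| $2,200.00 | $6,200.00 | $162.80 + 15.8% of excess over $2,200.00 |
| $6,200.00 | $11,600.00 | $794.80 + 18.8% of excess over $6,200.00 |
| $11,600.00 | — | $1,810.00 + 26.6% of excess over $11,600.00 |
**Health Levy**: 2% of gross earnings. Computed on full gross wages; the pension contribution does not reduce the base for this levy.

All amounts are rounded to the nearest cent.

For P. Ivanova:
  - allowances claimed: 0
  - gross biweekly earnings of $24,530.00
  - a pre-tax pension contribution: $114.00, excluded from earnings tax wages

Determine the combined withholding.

Earnings Tax: taxable = $24,530.00 − $114.00 = $24,416.00
  $1,810.00 + 26.6% × ($24,416.00 − $11,600.00) = $1,810.00 + 26.6% × $12,816.00 = $5,219.06
Health Levy: 2% × $24,530.00 = $490.60
Total: $5,219.06 + $490.60 = $5,709.66

$5,709.66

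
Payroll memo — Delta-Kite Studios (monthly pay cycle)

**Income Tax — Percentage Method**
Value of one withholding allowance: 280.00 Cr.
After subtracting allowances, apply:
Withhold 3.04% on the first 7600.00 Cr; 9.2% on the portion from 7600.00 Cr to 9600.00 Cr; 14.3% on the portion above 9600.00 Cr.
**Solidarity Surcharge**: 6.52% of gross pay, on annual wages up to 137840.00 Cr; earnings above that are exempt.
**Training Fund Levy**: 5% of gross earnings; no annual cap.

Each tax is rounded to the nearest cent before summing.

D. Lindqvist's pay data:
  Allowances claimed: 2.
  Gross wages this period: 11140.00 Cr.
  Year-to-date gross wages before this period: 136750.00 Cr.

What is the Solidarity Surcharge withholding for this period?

Solidarity Surcharge: cap 137840.00 Cr − YTD 136750.00 Cr = 1090.00 Cr subject; 6.52% × 1090.00 Cr = 71.07 Cr

71.07 Cr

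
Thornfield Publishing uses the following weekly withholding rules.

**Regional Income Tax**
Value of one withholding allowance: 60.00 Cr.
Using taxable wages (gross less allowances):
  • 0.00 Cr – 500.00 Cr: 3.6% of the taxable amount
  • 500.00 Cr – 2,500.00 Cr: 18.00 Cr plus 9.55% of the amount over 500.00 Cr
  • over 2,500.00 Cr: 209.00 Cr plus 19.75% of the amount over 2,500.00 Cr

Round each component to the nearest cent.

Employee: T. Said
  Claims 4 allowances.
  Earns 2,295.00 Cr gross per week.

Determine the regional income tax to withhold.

166.50 Cr

Regional Income Tax: taxable = 2,295.00 Cr − 4×60.00 Cr = 2,055.00 Cr
  18.00 Cr + 9.55% × (2,055.00 Cr − 500.00 Cr) = 18.00 Cr + 9.55% × 1,555.00 Cr = 166.50 Cr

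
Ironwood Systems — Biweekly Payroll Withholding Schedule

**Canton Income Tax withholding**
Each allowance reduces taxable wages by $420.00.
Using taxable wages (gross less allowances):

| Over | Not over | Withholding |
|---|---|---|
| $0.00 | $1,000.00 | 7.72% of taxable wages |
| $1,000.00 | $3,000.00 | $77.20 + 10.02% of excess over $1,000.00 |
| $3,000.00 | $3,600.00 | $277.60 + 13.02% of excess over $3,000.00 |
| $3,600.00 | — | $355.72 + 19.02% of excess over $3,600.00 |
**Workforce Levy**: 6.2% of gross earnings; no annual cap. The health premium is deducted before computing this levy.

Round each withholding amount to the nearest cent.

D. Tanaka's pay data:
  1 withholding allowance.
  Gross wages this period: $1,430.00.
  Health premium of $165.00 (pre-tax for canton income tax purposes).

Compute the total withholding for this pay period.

$143.66

Canton Income Tax: taxable = $1,430.00 − $165.00 − 1×$420.00 = $845.00
  7.72% × $845.00 = $65.23
Workforce Levy: 6.2% × $1,265.00 = $78.43
Total: $65.23 + $78.43 = $143.66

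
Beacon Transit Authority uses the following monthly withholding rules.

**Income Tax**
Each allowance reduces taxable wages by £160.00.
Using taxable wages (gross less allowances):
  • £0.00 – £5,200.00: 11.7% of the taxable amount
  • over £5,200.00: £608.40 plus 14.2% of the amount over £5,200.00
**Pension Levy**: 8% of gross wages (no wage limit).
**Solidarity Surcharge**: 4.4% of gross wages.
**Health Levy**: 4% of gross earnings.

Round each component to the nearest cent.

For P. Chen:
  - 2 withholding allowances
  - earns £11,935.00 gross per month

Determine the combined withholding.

£3,476.67

Income Tax: taxable = £11,935.00 − 2×£160.00 = £11,615.00
  £608.40 + 14.2% × (£11,615.00 − £5,200.00) = £608.40 + 14.2% × £6,415.00 = £1,519.33
Pension Levy: 8% × £11,935.00 = £954.80
Solidarity Surcharge: 4.4% × £11,935.00 = £525.14
Health Levy: 4% × £11,935.00 = £477.40
Total: £1,519.33 + £954.80 + £525.14 + £477.40 = £3,476.67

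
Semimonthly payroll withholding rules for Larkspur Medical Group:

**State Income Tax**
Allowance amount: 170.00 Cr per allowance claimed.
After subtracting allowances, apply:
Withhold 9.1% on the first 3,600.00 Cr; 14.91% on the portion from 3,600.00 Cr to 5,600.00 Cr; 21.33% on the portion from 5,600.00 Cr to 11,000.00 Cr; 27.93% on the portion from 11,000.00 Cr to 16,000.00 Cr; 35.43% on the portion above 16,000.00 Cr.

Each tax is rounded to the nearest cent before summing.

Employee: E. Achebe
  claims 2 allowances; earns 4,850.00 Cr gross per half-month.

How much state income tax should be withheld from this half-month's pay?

State Income Tax: taxable = 4,850.00 Cr − 2×170.00 Cr = 4,510.00 Cr
  327.60 Cr + 14.91% × (4,510.00 Cr − 3,600.00 Cr) = 327.60 Cr + 14.91% × 910.00 Cr = 463.28 Cr

463.28 Cr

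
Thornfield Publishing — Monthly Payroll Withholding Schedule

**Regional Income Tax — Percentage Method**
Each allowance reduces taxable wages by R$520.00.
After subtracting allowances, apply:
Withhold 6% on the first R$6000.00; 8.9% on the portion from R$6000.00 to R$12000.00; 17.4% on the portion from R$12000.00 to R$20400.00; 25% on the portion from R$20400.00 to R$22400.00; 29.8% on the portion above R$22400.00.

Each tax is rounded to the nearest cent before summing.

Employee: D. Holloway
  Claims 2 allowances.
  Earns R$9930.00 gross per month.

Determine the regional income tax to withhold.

R$617.21

Regional Income Tax: taxable = R$9930.00 − 2×R$520.00 = R$8890.00
  R$360.00 + 8.9% × (R$8890.00 − R$6000.00) = R$360.00 + 8.9% × R$2890.00 = R$617.21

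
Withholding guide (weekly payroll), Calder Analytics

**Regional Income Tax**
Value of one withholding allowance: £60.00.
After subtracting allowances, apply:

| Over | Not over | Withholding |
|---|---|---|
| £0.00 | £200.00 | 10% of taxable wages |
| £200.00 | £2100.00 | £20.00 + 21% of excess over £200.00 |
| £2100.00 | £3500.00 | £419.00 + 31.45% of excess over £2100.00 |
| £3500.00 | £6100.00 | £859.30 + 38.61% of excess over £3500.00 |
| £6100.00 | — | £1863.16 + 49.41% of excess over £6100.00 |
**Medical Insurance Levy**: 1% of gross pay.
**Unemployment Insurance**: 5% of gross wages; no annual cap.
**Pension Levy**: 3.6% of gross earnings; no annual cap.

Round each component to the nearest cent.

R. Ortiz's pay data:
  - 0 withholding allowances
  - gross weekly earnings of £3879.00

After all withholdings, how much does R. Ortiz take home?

£2500.99

Regional Income Tax: taxable = £3879.00
  £859.30 + 38.61% × (£3879.00 − £3500.00) = £859.30 + 38.61% × £379.00 = £1005.63
Medical Insurance Levy: 1% × £3879.00 = £38.79
Unemployment Insurance: 5% × £3879.00 = £193.95
Pension Levy: 3.6% × £3879.00 = £139.64
Total withheld: £1005.63 + £38.79 + £193.95 + £139.64 = £1378.01
Net pay: £3879.00 − £1378.01 = £2500.99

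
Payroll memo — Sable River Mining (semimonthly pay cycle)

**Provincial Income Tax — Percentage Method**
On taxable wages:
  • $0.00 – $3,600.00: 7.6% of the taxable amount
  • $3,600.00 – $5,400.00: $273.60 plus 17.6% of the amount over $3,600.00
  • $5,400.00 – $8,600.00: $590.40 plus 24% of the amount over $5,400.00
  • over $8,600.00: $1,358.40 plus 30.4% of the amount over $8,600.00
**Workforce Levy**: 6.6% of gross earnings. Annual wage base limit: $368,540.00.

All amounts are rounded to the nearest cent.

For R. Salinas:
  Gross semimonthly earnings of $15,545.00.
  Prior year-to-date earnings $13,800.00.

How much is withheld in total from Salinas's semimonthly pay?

Provincial Income Tax: taxable = $15,545.00
  $1,358.40 + 30.4% × ($15,545.00 − $8,600.00) = $1,358.40 + 30.4% × $6,945.00 = $3,469.68
Workforce Levy: 6.6% × $15,545.00 = $1,025.97
Total: $3,469.68 + $1,025.97 = $4,495.65

$4,495.65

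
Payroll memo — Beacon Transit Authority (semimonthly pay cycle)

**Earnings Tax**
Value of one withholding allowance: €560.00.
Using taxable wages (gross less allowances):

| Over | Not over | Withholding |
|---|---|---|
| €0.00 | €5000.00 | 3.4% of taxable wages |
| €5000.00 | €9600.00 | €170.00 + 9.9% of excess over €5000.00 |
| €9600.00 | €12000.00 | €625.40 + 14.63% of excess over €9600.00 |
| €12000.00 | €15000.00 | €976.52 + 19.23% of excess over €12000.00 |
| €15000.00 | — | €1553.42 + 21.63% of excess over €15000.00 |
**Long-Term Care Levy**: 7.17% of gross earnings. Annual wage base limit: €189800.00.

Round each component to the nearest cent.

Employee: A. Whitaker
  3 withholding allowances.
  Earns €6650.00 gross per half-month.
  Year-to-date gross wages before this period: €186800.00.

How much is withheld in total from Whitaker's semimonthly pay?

Earnings Tax: taxable = €6650.00 − 3×€560.00 = €4970.00
  3.4% × €4970.00 = €168.98
Long-Term Care Levy: cap €189800.00 − YTD €186800.00 = €3000.00 subject; 7.17% × €3000.00 = €215.10
Total: €168.98 + €215.10 = €384.08

€384.08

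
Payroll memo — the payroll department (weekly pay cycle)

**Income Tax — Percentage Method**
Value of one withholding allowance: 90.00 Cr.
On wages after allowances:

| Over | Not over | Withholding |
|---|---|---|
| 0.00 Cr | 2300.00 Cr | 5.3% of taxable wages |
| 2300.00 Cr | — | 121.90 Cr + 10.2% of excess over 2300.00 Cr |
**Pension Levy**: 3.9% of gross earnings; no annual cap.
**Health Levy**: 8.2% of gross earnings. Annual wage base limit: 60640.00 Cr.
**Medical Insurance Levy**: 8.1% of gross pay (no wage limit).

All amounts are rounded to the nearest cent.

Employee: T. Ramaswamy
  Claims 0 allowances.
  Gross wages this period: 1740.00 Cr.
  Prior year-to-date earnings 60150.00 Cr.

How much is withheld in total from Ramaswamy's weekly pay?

Income Tax: taxable = 1740.00 Cr
  5.3% × 1740.00 Cr = 92.22 Cr
Pension Levy: 3.9% × 1740.00 Cr = 67.86 Cr
Health Levy: cap 60640.00 Cr − YTD 60150.00 Cr = 490.00 Cr subject; 8.2% × 490.00 Cr = 40.18 Cr
Medical Insurance Levy: 8.1% × 1740.00 Cr = 140.94 Cr
Total: 92.22 Cr + 67.86 Cr + 40.18 Cr + 140.94 Cr = 341.20 Cr

341.20 Cr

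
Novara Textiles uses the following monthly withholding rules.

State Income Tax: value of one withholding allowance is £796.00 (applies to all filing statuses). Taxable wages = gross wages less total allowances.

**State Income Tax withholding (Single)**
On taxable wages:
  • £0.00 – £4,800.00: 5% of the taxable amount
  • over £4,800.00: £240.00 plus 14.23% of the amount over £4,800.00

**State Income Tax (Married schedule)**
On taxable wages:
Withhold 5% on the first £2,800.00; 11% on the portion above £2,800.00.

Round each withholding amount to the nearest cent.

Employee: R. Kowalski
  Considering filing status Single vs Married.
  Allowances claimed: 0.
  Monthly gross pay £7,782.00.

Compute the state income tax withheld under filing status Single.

State Income Tax (Single): taxable = £7,782.00
  £240.00 + 14.23% × (£7,782.00 − £4,800.00) = £240.00 + 14.23% × £2,982.00 = £664.34

£664.34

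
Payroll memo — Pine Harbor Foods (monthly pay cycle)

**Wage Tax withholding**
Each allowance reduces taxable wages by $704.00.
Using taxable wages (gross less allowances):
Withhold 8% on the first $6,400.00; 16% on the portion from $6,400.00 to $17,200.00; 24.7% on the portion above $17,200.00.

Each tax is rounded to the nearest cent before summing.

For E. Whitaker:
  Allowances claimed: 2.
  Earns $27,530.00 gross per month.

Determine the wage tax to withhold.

Wage Tax: taxable = $27,530.00 − 2×$704.00 = $26,122.00
  $2,240.00 + 24.7% × ($26,122.00 − $17,200.00) = $2,240.00 + 24.7% × $8,922.00 = $4,443.73

$4,443.73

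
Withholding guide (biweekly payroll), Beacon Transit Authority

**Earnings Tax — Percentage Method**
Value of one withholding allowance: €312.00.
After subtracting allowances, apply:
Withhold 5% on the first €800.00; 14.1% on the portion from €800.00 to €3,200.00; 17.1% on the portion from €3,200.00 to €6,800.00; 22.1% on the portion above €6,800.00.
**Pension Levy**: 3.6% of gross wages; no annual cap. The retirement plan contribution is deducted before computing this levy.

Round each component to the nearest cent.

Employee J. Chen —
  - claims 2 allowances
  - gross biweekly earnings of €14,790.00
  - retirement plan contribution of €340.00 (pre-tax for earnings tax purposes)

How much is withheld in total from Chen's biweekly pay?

€3,066.95

Earnings Tax: taxable = €14,790.00 − €340.00 − 2×€312.00 = €13,826.00
  €994.00 + 22.1% × (€13,826.00 − €6,800.00) = €994.00 + 22.1% × €7,026.00 = €2,546.75
Pension Levy: 3.6% × €14,450.00 = €520.20
Total: €2,546.75 + €520.20 = €3,066.95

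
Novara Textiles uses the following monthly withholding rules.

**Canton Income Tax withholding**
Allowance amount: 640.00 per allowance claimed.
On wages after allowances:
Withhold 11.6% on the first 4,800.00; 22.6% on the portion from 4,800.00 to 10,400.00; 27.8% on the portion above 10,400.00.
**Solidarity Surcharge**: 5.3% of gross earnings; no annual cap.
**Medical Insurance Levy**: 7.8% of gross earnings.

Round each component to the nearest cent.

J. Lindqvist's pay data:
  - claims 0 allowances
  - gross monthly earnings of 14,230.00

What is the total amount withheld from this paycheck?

Canton Income Tax: taxable = 14,230.00
  1,822.40 + 27.8% × (14,230.00 − 10,400.00) = 1,822.40 + 27.8% × 3,830.00 = 2,887.14
Solidarity Surcharge: 5.3% × 14,230.00 = 754.19
Medical Insurance Levy: 7.8% × 14,230.00 = 1,109.94
Total: 2,887.14 + 754.19 + 1,109.94 = 4,751.27

4,751.27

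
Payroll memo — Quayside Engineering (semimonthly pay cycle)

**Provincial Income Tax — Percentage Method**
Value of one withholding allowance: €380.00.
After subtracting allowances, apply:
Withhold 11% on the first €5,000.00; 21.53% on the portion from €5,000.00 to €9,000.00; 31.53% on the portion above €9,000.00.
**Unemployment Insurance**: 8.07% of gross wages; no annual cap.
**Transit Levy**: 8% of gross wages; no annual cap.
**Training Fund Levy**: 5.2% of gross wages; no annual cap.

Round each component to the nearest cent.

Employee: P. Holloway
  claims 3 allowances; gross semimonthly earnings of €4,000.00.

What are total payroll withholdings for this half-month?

Provincial Income Tax: taxable = €4,000.00 − 3×€380.00 = €2,860.00
  11% × €2,860.00 = €314.60
Unemployment Insurance: 8.07% × €4,000.00 = €322.80
Transit Levy: 8% × €4,000.00 = €320.00
Training Fund Levy: 5.2% × €4,000.00 = €208.00
Total: €314.60 + €322.80 + €320.00 + €208.00 = €1,165.40

€1,165.40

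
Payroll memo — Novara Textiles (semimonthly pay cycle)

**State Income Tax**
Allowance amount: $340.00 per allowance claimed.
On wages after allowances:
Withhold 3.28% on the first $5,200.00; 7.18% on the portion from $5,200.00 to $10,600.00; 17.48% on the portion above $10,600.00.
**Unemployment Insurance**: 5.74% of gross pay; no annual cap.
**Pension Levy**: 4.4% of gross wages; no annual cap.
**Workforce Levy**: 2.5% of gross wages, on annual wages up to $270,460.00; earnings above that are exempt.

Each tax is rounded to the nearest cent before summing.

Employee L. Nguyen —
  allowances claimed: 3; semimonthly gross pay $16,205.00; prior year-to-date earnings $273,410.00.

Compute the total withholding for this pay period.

$3,002.93

State Income Tax: taxable = $16,205.00 − 3×$340.00 = $15,185.00
  $558.28 + 17.48% × ($15,185.00 − $10,600.00) = $558.28 + 17.48% × $4,585.00 = $1,359.74
Unemployment Insurance: 5.74% × $16,205.00 = $930.17
Pension Levy: 4.4% × $16,205.00 = $713.02
Workforce Levy: YTD $273,410.00 ≥ cap $270,460.00 → $0.00
Total: $1,359.74 + $930.17 + $713.02 + $0.00 = $3,002.93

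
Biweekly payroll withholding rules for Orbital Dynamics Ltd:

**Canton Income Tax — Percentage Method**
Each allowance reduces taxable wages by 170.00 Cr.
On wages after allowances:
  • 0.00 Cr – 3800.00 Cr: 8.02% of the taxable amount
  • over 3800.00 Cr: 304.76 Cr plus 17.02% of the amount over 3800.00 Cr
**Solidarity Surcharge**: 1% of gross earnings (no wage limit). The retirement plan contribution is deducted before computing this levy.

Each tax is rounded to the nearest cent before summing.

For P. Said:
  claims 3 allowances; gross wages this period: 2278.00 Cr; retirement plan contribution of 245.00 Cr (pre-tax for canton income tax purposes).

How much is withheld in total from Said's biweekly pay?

Canton Income Tax: taxable = 2278.00 Cr − 245.00 Cr − 3×170.00 Cr = 1523.00 Cr
  8.02% × 1523.00 Cr = 122.14 Cr
Solidarity Surcharge: 1% × 2033.00 Cr = 20.33 Cr
Total: 122.14 Cr + 20.33 Cr = 142.47 Cr

142.47 Cr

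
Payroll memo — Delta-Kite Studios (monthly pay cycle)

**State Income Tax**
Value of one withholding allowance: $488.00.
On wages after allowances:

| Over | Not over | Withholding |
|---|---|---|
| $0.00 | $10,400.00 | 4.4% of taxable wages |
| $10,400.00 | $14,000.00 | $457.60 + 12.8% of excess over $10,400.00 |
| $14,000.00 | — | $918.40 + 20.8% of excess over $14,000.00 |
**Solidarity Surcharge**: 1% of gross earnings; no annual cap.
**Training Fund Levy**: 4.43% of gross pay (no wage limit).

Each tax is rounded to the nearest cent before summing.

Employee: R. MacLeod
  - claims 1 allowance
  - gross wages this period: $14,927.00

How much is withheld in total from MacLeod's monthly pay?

State Income Tax: taxable = $14,927.00 − 1×$488.00 = $14,439.00
  $918.40 + 20.8% × ($14,439.00 − $14,000.00) = $918.40 + 20.8% × $439.00 = $1,009.71
Solidarity Surcharge: 1% × $14,927.00 = $149.27
Training Fund Levy: 4.43% × $14,927.00 = $661.27
Total: $1,009.71 + $149.27 + $661.27 = $1,820.25

$1,820.25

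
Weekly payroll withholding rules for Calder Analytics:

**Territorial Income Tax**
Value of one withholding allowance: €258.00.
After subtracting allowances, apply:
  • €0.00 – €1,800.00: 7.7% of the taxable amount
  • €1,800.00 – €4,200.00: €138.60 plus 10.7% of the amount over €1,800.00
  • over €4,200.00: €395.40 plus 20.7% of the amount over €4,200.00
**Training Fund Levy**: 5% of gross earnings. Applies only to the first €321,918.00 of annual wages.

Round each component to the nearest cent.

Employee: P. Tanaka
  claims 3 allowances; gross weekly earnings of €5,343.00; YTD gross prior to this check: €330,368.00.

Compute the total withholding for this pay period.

€471.78

Territorial Income Tax: taxable = €5,343.00 − 3×€258.00 = €4,569.00
  €395.40 + 20.7% × (€4,569.00 − €4,200.00) = €395.40 + 20.7% × €369.00 = €471.78
Training Fund Levy: YTD €330,368.00 ≥ cap €321,918.00 → €0.00
Total: €471.78 + €0.00 = €471.78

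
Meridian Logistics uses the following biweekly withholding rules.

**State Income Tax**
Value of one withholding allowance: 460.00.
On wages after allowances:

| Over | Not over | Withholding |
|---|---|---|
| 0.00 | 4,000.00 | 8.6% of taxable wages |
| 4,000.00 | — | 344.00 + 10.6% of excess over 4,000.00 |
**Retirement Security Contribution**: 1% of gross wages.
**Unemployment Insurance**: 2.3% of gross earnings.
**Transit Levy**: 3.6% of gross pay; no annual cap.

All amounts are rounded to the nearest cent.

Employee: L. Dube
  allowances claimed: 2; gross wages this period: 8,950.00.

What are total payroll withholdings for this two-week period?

State Income Tax: taxable = 8,950.00 − 2×460.00 = 8,030.00
  344.00 + 10.6% × (8,030.00 − 4,000.00) = 344.00 + 10.6% × 4,030.00 = 771.18
Retirement Security Contribution: 1% × 8,950.00 = 89.50
Unemployment Insurance: 2.3% × 8,950.00 = 205.85
Transit Levy: 3.6% × 8,950.00 = 322.20
Total: 771.18 + 89.50 + 205.85 + 322.20 = 1,388.73

1,388.73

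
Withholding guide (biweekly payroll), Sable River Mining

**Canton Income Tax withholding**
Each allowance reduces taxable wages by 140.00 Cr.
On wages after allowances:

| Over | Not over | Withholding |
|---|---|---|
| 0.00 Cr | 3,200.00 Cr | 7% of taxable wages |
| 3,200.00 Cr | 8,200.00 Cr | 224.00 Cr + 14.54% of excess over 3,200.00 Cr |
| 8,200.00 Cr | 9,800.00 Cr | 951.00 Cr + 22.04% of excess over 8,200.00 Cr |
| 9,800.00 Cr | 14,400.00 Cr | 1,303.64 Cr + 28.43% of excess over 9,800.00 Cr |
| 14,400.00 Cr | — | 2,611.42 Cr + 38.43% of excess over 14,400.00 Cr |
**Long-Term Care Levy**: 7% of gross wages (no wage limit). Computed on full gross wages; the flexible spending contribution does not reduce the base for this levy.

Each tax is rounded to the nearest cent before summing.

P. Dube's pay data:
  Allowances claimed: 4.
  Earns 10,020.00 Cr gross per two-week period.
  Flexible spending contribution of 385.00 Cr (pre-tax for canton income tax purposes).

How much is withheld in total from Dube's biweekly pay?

Canton Income Tax: taxable = 10,020.00 Cr − 385.00 Cr − 4×140.00 Cr = 9,075.00 Cr
  951.00 Cr + 22.04% × (9,075.00 Cr − 8,200.00 Cr) = 951.00 Cr + 22.04% × 875.00 Cr = 1,143.85 Cr
Long-Term Care Levy: 7% × 10,020.00 Cr = 701.40 Cr
Total: 1,143.85 Cr + 701.40 Cr = 1,845.25 Cr

1,845.25 Cr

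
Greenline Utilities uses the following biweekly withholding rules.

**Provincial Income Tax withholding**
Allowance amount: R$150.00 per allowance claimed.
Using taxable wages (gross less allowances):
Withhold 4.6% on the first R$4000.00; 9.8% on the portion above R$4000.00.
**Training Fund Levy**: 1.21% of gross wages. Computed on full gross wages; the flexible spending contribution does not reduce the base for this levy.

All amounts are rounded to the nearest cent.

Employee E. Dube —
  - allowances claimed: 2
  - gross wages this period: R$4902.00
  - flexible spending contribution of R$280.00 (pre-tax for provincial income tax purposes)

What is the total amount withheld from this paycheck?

R$274.87

Provincial Income Tax: taxable = R$4902.00 − R$280.00 − 2×R$150.00 = R$4322.00
  R$184.00 + 9.8% × (R$4322.00 − R$4000.00) = R$184.00 + 9.8% × R$322.00 = R$215.56
Training Fund Levy: 1.21% × R$4902.00 = R$59.31
Total: R$215.56 + R$59.31 = R$274.87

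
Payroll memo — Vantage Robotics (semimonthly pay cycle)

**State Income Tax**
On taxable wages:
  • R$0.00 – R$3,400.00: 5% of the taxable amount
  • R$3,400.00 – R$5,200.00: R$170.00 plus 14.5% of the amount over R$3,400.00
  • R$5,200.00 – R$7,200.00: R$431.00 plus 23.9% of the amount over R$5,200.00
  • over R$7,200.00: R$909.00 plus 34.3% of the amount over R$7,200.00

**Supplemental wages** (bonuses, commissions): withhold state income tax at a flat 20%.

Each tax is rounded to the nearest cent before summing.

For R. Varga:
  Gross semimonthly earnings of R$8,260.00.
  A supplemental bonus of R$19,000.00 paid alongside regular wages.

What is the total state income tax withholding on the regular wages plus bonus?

R$5,072.58

State Income Tax: taxable = R$8,260.00
  R$909.00 + 34.3% × (R$8,260.00 − R$7,200.00) = R$909.00 + 34.3% × R$1,060.00 = R$1,272.58
Supplemental (20% flat on bonus): 20% × R$19,000.00 = R$3,800.00
Total state income tax: R$1,272.58 + R$3,800.00 = R$5,072.58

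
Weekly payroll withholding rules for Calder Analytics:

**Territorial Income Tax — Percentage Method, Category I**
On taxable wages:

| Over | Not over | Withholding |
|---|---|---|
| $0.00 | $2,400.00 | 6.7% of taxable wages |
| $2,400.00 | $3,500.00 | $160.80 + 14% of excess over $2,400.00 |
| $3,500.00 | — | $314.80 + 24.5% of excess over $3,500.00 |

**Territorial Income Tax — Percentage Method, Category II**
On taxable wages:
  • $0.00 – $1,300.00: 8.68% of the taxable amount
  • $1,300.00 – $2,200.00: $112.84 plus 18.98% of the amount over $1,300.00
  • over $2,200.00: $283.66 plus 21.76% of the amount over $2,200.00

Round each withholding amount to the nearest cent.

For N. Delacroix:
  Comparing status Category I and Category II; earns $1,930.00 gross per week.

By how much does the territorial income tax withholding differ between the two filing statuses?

Territorial Income Tax (Category I): taxable = $1,930.00
  6.7% × $1,930.00 = $129.31
Territorial Income Tax (Category II): taxable = $1,930.00
  $112.84 + 18.98% × ($1,930.00 − $1,300.00) = $112.84 + 18.98% × $630.00 = $232.41
Difference: |$129.31 − $232.41| = $103.10 (higher under Category II)

$103.10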